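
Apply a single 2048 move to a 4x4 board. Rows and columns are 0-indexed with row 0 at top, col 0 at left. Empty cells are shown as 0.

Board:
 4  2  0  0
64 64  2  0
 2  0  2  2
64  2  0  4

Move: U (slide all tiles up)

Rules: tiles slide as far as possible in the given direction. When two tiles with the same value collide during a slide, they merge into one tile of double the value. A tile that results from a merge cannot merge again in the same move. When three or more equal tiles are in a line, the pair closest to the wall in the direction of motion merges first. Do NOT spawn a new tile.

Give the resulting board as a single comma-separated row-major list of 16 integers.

Answer: 4, 2, 4, 2, 64, 64, 0, 4, 2, 2, 0, 0, 64, 0, 0, 0

Derivation:
Slide up:
col 0: [4, 64, 2, 64] -> [4, 64, 2, 64]
col 1: [2, 64, 0, 2] -> [2, 64, 2, 0]
col 2: [0, 2, 2, 0] -> [4, 0, 0, 0]
col 3: [0, 0, 2, 4] -> [2, 4, 0, 0]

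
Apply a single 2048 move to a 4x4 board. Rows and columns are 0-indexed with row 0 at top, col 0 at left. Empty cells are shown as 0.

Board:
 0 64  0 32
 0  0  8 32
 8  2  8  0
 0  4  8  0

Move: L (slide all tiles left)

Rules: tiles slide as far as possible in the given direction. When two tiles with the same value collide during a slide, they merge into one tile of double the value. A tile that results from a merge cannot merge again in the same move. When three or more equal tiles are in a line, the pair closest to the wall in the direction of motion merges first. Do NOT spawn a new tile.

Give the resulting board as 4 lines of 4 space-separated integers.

Slide left:
row 0: [0, 64, 0, 32] -> [64, 32, 0, 0]
row 1: [0, 0, 8, 32] -> [8, 32, 0, 0]
row 2: [8, 2, 8, 0] -> [8, 2, 8, 0]
row 3: [0, 4, 8, 0] -> [4, 8, 0, 0]

Answer: 64 32  0  0
 8 32  0  0
 8  2  8  0
 4  8  0  0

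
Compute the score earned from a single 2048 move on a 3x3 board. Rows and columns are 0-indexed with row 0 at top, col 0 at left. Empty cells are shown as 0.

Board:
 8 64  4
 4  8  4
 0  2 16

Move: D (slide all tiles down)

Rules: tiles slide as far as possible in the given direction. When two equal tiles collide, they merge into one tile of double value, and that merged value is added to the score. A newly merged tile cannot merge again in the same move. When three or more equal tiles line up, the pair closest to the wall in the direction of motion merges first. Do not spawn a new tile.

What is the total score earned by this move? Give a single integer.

Slide down:
col 0: [8, 4, 0] -> [0, 8, 4]  score +0 (running 0)
col 1: [64, 8, 2] -> [64, 8, 2]  score +0 (running 0)
col 2: [4, 4, 16] -> [0, 8, 16]  score +8 (running 8)
Board after move:
 0 64  0
 8  8  8
 4  2 16

Answer: 8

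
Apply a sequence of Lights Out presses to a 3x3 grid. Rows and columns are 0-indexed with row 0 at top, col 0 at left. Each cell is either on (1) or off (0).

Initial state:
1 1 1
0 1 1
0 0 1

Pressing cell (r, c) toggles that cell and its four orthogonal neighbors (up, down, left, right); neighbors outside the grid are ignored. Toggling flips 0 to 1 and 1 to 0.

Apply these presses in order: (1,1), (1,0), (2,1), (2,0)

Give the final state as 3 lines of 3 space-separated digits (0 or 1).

Answer: 0 0 1
1 0 0
1 1 0

Derivation:
After press 1 at (1,1):
1 0 1
1 0 0
0 1 1

After press 2 at (1,0):
0 0 1
0 1 0
1 1 1

After press 3 at (2,1):
0 0 1
0 0 0
0 0 0

After press 4 at (2,0):
0 0 1
1 0 0
1 1 0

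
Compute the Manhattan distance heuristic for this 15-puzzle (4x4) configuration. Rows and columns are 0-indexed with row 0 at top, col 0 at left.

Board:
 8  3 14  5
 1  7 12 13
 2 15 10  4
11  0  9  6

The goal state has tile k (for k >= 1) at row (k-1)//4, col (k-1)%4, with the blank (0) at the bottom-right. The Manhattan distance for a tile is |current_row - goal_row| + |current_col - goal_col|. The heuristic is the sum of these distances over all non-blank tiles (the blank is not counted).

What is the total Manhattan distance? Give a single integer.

Answer: 40

Derivation:
Tile 8: at (0,0), goal (1,3), distance |0-1|+|0-3| = 4
Tile 3: at (0,1), goal (0,2), distance |0-0|+|1-2| = 1
Tile 14: at (0,2), goal (3,1), distance |0-3|+|2-1| = 4
Tile 5: at (0,3), goal (1,0), distance |0-1|+|3-0| = 4
Tile 1: at (1,0), goal (0,0), distance |1-0|+|0-0| = 1
Tile 7: at (1,1), goal (1,2), distance |1-1|+|1-2| = 1
Tile 12: at (1,2), goal (2,3), distance |1-2|+|2-3| = 2
Tile 13: at (1,3), goal (3,0), distance |1-3|+|3-0| = 5
Tile 2: at (2,0), goal (0,1), distance |2-0|+|0-1| = 3
Tile 15: at (2,1), goal (3,2), distance |2-3|+|1-2| = 2
Tile 10: at (2,2), goal (2,1), distance |2-2|+|2-1| = 1
Tile 4: at (2,3), goal (0,3), distance |2-0|+|3-3| = 2
Tile 11: at (3,0), goal (2,2), distance |3-2|+|0-2| = 3
Tile 9: at (3,2), goal (2,0), distance |3-2|+|2-0| = 3
Tile 6: at (3,3), goal (1,1), distance |3-1|+|3-1| = 4
Sum: 4 + 1 + 4 + 4 + 1 + 1 + 2 + 5 + 3 + 2 + 1 + 2 + 3 + 3 + 4 = 40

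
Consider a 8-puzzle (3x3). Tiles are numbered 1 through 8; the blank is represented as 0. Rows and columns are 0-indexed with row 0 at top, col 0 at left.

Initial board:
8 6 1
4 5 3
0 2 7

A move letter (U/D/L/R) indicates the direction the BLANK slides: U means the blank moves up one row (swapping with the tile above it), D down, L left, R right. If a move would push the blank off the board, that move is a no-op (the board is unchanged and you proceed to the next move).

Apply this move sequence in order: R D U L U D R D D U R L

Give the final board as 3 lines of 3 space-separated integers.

After move 1 (R):
8 6 1
4 5 3
2 0 7

After move 2 (D):
8 6 1
4 5 3
2 0 7

After move 3 (U):
8 6 1
4 0 3
2 5 7

After move 4 (L):
8 6 1
0 4 3
2 5 7

After move 5 (U):
0 6 1
8 4 3
2 5 7

After move 6 (D):
8 6 1
0 4 3
2 5 7

After move 7 (R):
8 6 1
4 0 3
2 5 7

After move 8 (D):
8 6 1
4 5 3
2 0 7

After move 9 (D):
8 6 1
4 5 3
2 0 7

After move 10 (U):
8 6 1
4 0 3
2 5 7

After move 11 (R):
8 6 1
4 3 0
2 5 7

After move 12 (L):
8 6 1
4 0 3
2 5 7

Answer: 8 6 1
4 0 3
2 5 7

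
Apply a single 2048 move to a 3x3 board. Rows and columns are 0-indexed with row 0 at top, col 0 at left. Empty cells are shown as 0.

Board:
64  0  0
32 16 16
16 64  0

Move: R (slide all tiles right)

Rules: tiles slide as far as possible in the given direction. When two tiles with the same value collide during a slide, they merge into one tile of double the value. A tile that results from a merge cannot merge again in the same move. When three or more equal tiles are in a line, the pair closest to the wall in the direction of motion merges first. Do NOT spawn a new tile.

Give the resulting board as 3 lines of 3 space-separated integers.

Slide right:
row 0: [64, 0, 0] -> [0, 0, 64]
row 1: [32, 16, 16] -> [0, 32, 32]
row 2: [16, 64, 0] -> [0, 16, 64]

Answer:  0  0 64
 0 32 32
 0 16 64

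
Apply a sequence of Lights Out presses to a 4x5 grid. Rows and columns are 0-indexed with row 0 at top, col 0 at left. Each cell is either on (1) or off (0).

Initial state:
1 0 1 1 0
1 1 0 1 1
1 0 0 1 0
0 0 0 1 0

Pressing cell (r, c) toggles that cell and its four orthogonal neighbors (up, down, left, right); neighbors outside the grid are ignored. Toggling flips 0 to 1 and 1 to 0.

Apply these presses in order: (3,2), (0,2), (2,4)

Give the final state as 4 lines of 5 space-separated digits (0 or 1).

Answer: 1 1 0 0 0
1 1 1 1 0
1 0 1 0 1
0 1 1 0 1

Derivation:
After press 1 at (3,2):
1 0 1 1 0
1 1 0 1 1
1 0 1 1 0
0 1 1 0 0

After press 2 at (0,2):
1 1 0 0 0
1 1 1 1 1
1 0 1 1 0
0 1 1 0 0

After press 3 at (2,4):
1 1 0 0 0
1 1 1 1 0
1 0 1 0 1
0 1 1 0 1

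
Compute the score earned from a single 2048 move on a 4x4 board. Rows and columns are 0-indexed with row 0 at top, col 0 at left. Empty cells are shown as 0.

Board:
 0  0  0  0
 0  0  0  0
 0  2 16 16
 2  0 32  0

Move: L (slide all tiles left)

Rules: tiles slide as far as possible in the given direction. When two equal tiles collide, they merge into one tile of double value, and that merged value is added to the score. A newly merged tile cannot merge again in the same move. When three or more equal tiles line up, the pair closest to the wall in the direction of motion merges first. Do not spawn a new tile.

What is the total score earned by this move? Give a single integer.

Answer: 32

Derivation:
Slide left:
row 0: [0, 0, 0, 0] -> [0, 0, 0, 0]  score +0 (running 0)
row 1: [0, 0, 0, 0] -> [0, 0, 0, 0]  score +0 (running 0)
row 2: [0, 2, 16, 16] -> [2, 32, 0, 0]  score +32 (running 32)
row 3: [2, 0, 32, 0] -> [2, 32, 0, 0]  score +0 (running 32)
Board after move:
 0  0  0  0
 0  0  0  0
 2 32  0  0
 2 32  0  0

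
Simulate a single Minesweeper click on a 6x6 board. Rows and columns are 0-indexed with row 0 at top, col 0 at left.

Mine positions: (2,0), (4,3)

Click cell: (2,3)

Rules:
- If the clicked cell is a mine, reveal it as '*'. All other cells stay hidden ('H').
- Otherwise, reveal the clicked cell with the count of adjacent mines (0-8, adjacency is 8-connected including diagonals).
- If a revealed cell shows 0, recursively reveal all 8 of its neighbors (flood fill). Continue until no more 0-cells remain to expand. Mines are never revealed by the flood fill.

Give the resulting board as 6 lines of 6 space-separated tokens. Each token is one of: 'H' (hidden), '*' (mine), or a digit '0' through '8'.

0 0 0 0 0 0
1 1 0 0 0 0
H 1 0 0 0 0
H 1 1 1 1 0
H H H H 1 0
H H H H 1 0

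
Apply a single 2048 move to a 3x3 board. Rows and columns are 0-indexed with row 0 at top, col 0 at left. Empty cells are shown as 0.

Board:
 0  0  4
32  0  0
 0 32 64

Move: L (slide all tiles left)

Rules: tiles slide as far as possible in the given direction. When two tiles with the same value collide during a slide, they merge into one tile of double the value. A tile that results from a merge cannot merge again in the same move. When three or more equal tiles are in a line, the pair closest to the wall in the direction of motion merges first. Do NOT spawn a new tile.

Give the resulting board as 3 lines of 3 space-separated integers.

Answer:  4  0  0
32  0  0
32 64  0

Derivation:
Slide left:
row 0: [0, 0, 4] -> [4, 0, 0]
row 1: [32, 0, 0] -> [32, 0, 0]
row 2: [0, 32, 64] -> [32, 64, 0]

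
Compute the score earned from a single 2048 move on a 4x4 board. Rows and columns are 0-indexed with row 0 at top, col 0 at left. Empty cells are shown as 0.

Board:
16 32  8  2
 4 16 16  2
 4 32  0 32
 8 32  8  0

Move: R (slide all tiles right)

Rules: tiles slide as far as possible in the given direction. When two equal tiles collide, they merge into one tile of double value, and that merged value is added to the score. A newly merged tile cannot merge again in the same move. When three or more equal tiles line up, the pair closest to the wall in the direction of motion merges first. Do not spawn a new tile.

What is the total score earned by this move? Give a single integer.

Answer: 96

Derivation:
Slide right:
row 0: [16, 32, 8, 2] -> [16, 32, 8, 2]  score +0 (running 0)
row 1: [4, 16, 16, 2] -> [0, 4, 32, 2]  score +32 (running 32)
row 2: [4, 32, 0, 32] -> [0, 0, 4, 64]  score +64 (running 96)
row 3: [8, 32, 8, 0] -> [0, 8, 32, 8]  score +0 (running 96)
Board after move:
16 32  8  2
 0  4 32  2
 0  0  4 64
 0  8 32  8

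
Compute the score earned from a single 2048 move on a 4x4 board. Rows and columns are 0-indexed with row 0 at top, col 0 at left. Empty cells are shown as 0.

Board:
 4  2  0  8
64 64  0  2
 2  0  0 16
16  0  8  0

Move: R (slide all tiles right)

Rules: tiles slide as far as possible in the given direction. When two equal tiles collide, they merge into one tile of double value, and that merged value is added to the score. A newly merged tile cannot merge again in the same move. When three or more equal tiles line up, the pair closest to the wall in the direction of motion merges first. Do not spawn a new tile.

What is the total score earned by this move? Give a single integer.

Answer: 128

Derivation:
Slide right:
row 0: [4, 2, 0, 8] -> [0, 4, 2, 8]  score +0 (running 0)
row 1: [64, 64, 0, 2] -> [0, 0, 128, 2]  score +128 (running 128)
row 2: [2, 0, 0, 16] -> [0, 0, 2, 16]  score +0 (running 128)
row 3: [16, 0, 8, 0] -> [0, 0, 16, 8]  score +0 (running 128)
Board after move:
  0   4   2   8
  0   0 128   2
  0   0   2  16
  0   0  16   8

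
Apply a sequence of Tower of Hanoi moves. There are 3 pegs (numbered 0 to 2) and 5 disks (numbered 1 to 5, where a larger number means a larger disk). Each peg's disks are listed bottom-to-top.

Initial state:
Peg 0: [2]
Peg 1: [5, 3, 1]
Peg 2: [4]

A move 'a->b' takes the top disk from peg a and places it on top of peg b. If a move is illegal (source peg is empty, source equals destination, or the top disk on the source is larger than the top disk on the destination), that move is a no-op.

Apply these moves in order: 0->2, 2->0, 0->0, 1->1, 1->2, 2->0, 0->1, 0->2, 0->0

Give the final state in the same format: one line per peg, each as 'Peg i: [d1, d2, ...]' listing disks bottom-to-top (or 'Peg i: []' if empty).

After move 1 (0->2):
Peg 0: []
Peg 1: [5, 3, 1]
Peg 2: [4, 2]

After move 2 (2->0):
Peg 0: [2]
Peg 1: [5, 3, 1]
Peg 2: [4]

After move 3 (0->0):
Peg 0: [2]
Peg 1: [5, 3, 1]
Peg 2: [4]

After move 4 (1->1):
Peg 0: [2]
Peg 1: [5, 3, 1]
Peg 2: [4]

After move 5 (1->2):
Peg 0: [2]
Peg 1: [5, 3]
Peg 2: [4, 1]

After move 6 (2->0):
Peg 0: [2, 1]
Peg 1: [5, 3]
Peg 2: [4]

After move 7 (0->1):
Peg 0: [2]
Peg 1: [5, 3, 1]
Peg 2: [4]

After move 8 (0->2):
Peg 0: []
Peg 1: [5, 3, 1]
Peg 2: [4, 2]

After move 9 (0->0):
Peg 0: []
Peg 1: [5, 3, 1]
Peg 2: [4, 2]

Answer: Peg 0: []
Peg 1: [5, 3, 1]
Peg 2: [4, 2]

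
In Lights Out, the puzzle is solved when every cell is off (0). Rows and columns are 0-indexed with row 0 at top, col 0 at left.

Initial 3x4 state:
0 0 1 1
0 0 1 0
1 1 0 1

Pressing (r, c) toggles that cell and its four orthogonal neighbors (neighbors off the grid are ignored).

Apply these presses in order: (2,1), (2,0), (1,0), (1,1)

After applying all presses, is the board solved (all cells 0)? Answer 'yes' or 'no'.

Answer: no

Derivation:
After press 1 at (2,1):
0 0 1 1
0 1 1 0
0 0 1 1

After press 2 at (2,0):
0 0 1 1
1 1 1 0
1 1 1 1

After press 3 at (1,0):
1 0 1 1
0 0 1 0
0 1 1 1

After press 4 at (1,1):
1 1 1 1
1 1 0 0
0 0 1 1

Lights still on: 8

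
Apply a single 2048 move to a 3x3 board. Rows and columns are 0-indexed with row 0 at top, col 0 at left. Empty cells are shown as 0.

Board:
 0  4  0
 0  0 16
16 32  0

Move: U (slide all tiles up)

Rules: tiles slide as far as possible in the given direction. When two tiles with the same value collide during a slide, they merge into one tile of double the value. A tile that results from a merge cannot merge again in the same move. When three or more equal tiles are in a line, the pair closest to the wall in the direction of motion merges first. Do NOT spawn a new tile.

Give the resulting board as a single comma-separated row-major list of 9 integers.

Answer: 16, 4, 16, 0, 32, 0, 0, 0, 0

Derivation:
Slide up:
col 0: [0, 0, 16] -> [16, 0, 0]
col 1: [4, 0, 32] -> [4, 32, 0]
col 2: [0, 16, 0] -> [16, 0, 0]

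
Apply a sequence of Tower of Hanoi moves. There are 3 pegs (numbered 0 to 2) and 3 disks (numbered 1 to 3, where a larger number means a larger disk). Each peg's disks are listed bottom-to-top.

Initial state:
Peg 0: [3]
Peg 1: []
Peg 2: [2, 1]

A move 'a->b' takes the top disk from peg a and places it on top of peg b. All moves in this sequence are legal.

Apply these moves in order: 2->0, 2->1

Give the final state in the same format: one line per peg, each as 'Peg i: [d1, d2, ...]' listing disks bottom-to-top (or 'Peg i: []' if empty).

Answer: Peg 0: [3, 1]
Peg 1: [2]
Peg 2: []

Derivation:
After move 1 (2->0):
Peg 0: [3, 1]
Peg 1: []
Peg 2: [2]

After move 2 (2->1):
Peg 0: [3, 1]
Peg 1: [2]
Peg 2: []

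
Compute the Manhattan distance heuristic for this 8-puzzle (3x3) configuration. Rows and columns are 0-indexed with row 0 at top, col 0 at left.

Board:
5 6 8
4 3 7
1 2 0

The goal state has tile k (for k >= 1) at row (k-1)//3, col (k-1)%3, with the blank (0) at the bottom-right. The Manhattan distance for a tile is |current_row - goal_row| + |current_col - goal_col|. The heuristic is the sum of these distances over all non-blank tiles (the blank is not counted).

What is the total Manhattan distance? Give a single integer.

Answer: 16

Derivation:
Tile 5: (0,0)->(1,1) = 2
Tile 6: (0,1)->(1,2) = 2
Tile 8: (0,2)->(2,1) = 3
Tile 4: (1,0)->(1,0) = 0
Tile 3: (1,1)->(0,2) = 2
Tile 7: (1,2)->(2,0) = 3
Tile 1: (2,0)->(0,0) = 2
Tile 2: (2,1)->(0,1) = 2
Sum: 2 + 2 + 3 + 0 + 2 + 3 + 2 + 2 = 16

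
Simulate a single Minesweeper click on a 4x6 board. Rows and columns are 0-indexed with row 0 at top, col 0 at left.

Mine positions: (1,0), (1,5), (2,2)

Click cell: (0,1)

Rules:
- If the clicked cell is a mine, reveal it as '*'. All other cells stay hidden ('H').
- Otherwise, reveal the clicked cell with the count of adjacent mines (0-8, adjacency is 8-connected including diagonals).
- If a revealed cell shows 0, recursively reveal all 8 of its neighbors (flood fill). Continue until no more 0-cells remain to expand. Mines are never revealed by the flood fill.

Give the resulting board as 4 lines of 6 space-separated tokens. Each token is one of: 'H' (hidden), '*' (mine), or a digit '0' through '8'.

H 1 H H H H
H H H H H H
H H H H H H
H H H H H H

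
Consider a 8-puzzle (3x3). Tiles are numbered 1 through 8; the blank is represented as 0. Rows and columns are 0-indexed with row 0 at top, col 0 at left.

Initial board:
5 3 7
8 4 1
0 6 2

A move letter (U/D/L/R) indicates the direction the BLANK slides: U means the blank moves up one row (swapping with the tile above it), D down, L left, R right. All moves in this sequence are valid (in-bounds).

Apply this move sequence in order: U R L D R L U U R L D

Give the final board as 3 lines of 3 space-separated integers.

After move 1 (U):
5 3 7
0 4 1
8 6 2

After move 2 (R):
5 3 7
4 0 1
8 6 2

After move 3 (L):
5 3 7
0 4 1
8 6 2

After move 4 (D):
5 3 7
8 4 1
0 6 2

After move 5 (R):
5 3 7
8 4 1
6 0 2

After move 6 (L):
5 3 7
8 4 1
0 6 2

After move 7 (U):
5 3 7
0 4 1
8 6 2

After move 8 (U):
0 3 7
5 4 1
8 6 2

After move 9 (R):
3 0 7
5 4 1
8 6 2

After move 10 (L):
0 3 7
5 4 1
8 6 2

After move 11 (D):
5 3 7
0 4 1
8 6 2

Answer: 5 3 7
0 4 1
8 6 2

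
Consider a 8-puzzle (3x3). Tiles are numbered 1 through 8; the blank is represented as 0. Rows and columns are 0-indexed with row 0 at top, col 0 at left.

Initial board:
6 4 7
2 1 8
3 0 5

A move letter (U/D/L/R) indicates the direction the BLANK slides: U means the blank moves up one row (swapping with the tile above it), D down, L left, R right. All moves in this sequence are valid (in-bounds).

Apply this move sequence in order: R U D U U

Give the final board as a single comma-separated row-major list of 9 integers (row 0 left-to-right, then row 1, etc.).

Answer: 6, 4, 0, 2, 1, 7, 3, 5, 8

Derivation:
After move 1 (R):
6 4 7
2 1 8
3 5 0

After move 2 (U):
6 4 7
2 1 0
3 5 8

After move 3 (D):
6 4 7
2 1 8
3 5 0

After move 4 (U):
6 4 7
2 1 0
3 5 8

After move 5 (U):
6 4 0
2 1 7
3 5 8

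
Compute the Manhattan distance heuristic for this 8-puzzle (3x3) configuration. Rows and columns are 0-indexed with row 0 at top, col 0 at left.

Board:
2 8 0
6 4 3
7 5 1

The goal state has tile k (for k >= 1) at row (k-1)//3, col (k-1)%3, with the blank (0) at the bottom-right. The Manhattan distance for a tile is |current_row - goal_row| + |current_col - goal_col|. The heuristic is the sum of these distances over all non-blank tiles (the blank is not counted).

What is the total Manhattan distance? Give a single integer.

Tile 2: at (0,0), goal (0,1), distance |0-0|+|0-1| = 1
Tile 8: at (0,1), goal (2,1), distance |0-2|+|1-1| = 2
Tile 6: at (1,0), goal (1,2), distance |1-1|+|0-2| = 2
Tile 4: at (1,1), goal (1,0), distance |1-1|+|1-0| = 1
Tile 3: at (1,2), goal (0,2), distance |1-0|+|2-2| = 1
Tile 7: at (2,0), goal (2,0), distance |2-2|+|0-0| = 0
Tile 5: at (2,1), goal (1,1), distance |2-1|+|1-1| = 1
Tile 1: at (2,2), goal (0,0), distance |2-0|+|2-0| = 4
Sum: 1 + 2 + 2 + 1 + 1 + 0 + 1 + 4 = 12

Answer: 12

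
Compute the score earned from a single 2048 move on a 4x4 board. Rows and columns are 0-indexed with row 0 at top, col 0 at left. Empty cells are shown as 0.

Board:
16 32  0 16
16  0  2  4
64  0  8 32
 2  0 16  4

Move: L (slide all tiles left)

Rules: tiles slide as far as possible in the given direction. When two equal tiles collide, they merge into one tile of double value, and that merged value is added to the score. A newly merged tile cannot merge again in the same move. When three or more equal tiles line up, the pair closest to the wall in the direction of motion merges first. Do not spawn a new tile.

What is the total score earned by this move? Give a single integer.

Answer: 0

Derivation:
Slide left:
row 0: [16, 32, 0, 16] -> [16, 32, 16, 0]  score +0 (running 0)
row 1: [16, 0, 2, 4] -> [16, 2, 4, 0]  score +0 (running 0)
row 2: [64, 0, 8, 32] -> [64, 8, 32, 0]  score +0 (running 0)
row 3: [2, 0, 16, 4] -> [2, 16, 4, 0]  score +0 (running 0)
Board after move:
16 32 16  0
16  2  4  0
64  8 32  0
 2 16  4  0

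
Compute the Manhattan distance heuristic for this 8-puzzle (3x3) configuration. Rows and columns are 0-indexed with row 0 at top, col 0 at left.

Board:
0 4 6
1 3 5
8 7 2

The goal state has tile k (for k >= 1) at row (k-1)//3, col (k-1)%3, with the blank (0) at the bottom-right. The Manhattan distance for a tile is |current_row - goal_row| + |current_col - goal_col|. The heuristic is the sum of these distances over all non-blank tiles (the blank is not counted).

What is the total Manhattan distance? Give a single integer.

Tile 4: (0,1)->(1,0) = 2
Tile 6: (0,2)->(1,2) = 1
Tile 1: (1,0)->(0,0) = 1
Tile 3: (1,1)->(0,2) = 2
Tile 5: (1,2)->(1,1) = 1
Tile 8: (2,0)->(2,1) = 1
Tile 7: (2,1)->(2,0) = 1
Tile 2: (2,2)->(0,1) = 3
Sum: 2 + 1 + 1 + 2 + 1 + 1 + 1 + 3 = 12

Answer: 12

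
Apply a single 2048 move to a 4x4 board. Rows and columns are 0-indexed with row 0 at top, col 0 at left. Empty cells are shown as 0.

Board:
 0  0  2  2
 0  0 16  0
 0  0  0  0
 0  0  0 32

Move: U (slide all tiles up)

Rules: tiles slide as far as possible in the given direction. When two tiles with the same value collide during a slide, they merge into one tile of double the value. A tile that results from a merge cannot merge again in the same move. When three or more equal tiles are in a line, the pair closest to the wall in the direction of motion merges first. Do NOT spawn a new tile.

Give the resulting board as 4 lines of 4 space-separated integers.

Slide up:
col 0: [0, 0, 0, 0] -> [0, 0, 0, 0]
col 1: [0, 0, 0, 0] -> [0, 0, 0, 0]
col 2: [2, 16, 0, 0] -> [2, 16, 0, 0]
col 3: [2, 0, 0, 32] -> [2, 32, 0, 0]

Answer:  0  0  2  2
 0  0 16 32
 0  0  0  0
 0  0  0  0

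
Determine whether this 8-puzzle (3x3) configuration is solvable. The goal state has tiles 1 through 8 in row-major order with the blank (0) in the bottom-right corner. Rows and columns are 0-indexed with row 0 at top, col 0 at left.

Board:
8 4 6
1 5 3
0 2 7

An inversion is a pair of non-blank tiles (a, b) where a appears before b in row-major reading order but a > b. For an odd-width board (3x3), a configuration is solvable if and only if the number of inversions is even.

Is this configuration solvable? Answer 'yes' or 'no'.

Answer: no

Derivation:
Inversions (pairs i<j in row-major order where tile[i] > tile[j] > 0): 17
17 is odd, so the puzzle is not solvable.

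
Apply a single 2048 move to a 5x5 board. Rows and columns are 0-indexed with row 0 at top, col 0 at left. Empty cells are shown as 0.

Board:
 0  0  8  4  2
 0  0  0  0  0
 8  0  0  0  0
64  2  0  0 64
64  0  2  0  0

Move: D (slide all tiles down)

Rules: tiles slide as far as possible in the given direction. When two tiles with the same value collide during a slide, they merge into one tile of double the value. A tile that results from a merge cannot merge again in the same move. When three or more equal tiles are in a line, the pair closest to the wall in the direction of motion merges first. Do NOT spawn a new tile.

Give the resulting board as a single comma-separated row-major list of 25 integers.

Answer: 0, 0, 0, 0, 0, 0, 0, 0, 0, 0, 0, 0, 0, 0, 0, 8, 0, 8, 0, 2, 128, 2, 2, 4, 64

Derivation:
Slide down:
col 0: [0, 0, 8, 64, 64] -> [0, 0, 0, 8, 128]
col 1: [0, 0, 0, 2, 0] -> [0, 0, 0, 0, 2]
col 2: [8, 0, 0, 0, 2] -> [0, 0, 0, 8, 2]
col 3: [4, 0, 0, 0, 0] -> [0, 0, 0, 0, 4]
col 4: [2, 0, 0, 64, 0] -> [0, 0, 0, 2, 64]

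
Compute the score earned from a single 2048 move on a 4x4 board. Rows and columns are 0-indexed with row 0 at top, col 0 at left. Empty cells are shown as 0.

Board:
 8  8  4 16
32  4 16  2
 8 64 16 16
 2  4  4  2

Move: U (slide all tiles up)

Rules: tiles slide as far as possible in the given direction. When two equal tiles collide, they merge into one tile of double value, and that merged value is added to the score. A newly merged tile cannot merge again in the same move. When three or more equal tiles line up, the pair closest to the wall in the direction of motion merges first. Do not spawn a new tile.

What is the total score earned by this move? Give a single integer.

Slide up:
col 0: [8, 32, 8, 2] -> [8, 32, 8, 2]  score +0 (running 0)
col 1: [8, 4, 64, 4] -> [8, 4, 64, 4]  score +0 (running 0)
col 2: [4, 16, 16, 4] -> [4, 32, 4, 0]  score +32 (running 32)
col 3: [16, 2, 16, 2] -> [16, 2, 16, 2]  score +0 (running 32)
Board after move:
 8  8  4 16
32  4 32  2
 8 64  4 16
 2  4  0  2

Answer: 32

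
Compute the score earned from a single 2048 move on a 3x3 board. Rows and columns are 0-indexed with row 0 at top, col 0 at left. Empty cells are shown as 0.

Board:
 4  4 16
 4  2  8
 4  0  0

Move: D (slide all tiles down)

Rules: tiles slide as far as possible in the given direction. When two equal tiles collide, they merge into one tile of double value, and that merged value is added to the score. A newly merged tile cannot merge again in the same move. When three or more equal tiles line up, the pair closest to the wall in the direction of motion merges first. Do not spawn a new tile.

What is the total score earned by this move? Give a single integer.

Answer: 8

Derivation:
Slide down:
col 0: [4, 4, 4] -> [0, 4, 8]  score +8 (running 8)
col 1: [4, 2, 0] -> [0, 4, 2]  score +0 (running 8)
col 2: [16, 8, 0] -> [0, 16, 8]  score +0 (running 8)
Board after move:
 0  0  0
 4  4 16
 8  2  8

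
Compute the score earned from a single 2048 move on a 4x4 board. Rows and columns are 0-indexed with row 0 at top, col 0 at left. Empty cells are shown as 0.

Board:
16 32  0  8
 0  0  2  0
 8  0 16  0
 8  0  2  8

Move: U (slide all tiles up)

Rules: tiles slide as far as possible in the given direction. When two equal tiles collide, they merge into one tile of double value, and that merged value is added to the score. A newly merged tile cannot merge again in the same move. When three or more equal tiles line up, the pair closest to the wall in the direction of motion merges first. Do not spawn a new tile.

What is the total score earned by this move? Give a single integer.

Answer: 32

Derivation:
Slide up:
col 0: [16, 0, 8, 8] -> [16, 16, 0, 0]  score +16 (running 16)
col 1: [32, 0, 0, 0] -> [32, 0, 0, 0]  score +0 (running 16)
col 2: [0, 2, 16, 2] -> [2, 16, 2, 0]  score +0 (running 16)
col 3: [8, 0, 0, 8] -> [16, 0, 0, 0]  score +16 (running 32)
Board after move:
16 32  2 16
16  0 16  0
 0  0  2  0
 0  0  0  0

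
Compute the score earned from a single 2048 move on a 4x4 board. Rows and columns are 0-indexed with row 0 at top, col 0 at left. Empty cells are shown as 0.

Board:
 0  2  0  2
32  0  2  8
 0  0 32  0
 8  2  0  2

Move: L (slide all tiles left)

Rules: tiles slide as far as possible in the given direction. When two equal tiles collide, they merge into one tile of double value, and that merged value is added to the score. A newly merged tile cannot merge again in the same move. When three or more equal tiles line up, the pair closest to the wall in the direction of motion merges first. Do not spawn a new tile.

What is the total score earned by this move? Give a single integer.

Slide left:
row 0: [0, 2, 0, 2] -> [4, 0, 0, 0]  score +4 (running 4)
row 1: [32, 0, 2, 8] -> [32, 2, 8, 0]  score +0 (running 4)
row 2: [0, 0, 32, 0] -> [32, 0, 0, 0]  score +0 (running 4)
row 3: [8, 2, 0, 2] -> [8, 4, 0, 0]  score +4 (running 8)
Board after move:
 4  0  0  0
32  2  8  0
32  0  0  0
 8  4  0  0

Answer: 8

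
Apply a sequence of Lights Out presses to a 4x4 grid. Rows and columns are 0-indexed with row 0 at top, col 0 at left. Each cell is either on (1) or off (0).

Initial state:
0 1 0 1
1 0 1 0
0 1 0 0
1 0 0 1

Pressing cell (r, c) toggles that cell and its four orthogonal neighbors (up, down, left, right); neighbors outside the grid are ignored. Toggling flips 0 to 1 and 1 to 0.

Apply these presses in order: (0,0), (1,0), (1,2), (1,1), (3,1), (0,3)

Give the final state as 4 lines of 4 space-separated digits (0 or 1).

Answer: 0 1 0 0
0 1 1 0
1 1 1 0
0 1 1 1

Derivation:
After press 1 at (0,0):
1 0 0 1
0 0 1 0
0 1 0 0
1 0 0 1

After press 2 at (1,0):
0 0 0 1
1 1 1 0
1 1 0 0
1 0 0 1

After press 3 at (1,2):
0 0 1 1
1 0 0 1
1 1 1 0
1 0 0 1

After press 4 at (1,1):
0 1 1 1
0 1 1 1
1 0 1 0
1 0 0 1

After press 5 at (3,1):
0 1 1 1
0 1 1 1
1 1 1 0
0 1 1 1

After press 6 at (0,3):
0 1 0 0
0 1 1 0
1 1 1 0
0 1 1 1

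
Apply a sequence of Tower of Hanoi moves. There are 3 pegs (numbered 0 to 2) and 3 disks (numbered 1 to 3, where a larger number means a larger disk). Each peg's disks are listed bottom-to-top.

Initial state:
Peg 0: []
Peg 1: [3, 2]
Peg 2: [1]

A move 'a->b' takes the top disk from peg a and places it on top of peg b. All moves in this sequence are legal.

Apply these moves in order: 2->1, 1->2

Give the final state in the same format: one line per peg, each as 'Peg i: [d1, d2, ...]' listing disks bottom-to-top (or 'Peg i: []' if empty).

After move 1 (2->1):
Peg 0: []
Peg 1: [3, 2, 1]
Peg 2: []

After move 2 (1->2):
Peg 0: []
Peg 1: [3, 2]
Peg 2: [1]

Answer: Peg 0: []
Peg 1: [3, 2]
Peg 2: [1]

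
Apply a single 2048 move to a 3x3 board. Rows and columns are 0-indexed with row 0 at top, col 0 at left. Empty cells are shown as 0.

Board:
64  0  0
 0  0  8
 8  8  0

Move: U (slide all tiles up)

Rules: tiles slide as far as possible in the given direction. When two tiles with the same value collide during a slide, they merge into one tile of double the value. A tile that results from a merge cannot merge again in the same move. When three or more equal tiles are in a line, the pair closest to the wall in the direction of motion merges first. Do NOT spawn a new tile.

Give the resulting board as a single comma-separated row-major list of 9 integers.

Answer: 64, 8, 8, 8, 0, 0, 0, 0, 0

Derivation:
Slide up:
col 0: [64, 0, 8] -> [64, 8, 0]
col 1: [0, 0, 8] -> [8, 0, 0]
col 2: [0, 8, 0] -> [8, 0, 0]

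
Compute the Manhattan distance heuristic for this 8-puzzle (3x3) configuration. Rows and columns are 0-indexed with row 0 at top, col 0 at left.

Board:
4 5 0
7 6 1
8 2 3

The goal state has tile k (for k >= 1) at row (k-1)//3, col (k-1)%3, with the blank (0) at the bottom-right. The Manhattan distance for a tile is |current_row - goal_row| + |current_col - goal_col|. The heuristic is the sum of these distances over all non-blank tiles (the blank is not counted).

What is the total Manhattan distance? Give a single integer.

Answer: 12

Derivation:
Tile 4: (0,0)->(1,0) = 1
Tile 5: (0,1)->(1,1) = 1
Tile 7: (1,0)->(2,0) = 1
Tile 6: (1,1)->(1,2) = 1
Tile 1: (1,2)->(0,0) = 3
Tile 8: (2,0)->(2,1) = 1
Tile 2: (2,1)->(0,1) = 2
Tile 3: (2,2)->(0,2) = 2
Sum: 1 + 1 + 1 + 1 + 3 + 1 + 2 + 2 = 12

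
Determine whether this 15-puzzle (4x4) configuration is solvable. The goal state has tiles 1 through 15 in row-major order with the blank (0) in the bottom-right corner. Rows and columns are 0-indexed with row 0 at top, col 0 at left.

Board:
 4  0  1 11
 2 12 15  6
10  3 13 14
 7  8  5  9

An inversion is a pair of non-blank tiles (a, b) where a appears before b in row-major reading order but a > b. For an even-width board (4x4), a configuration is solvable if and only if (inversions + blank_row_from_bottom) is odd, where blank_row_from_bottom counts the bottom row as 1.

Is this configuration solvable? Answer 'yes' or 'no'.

Answer: no

Derivation:
Inversions: 44
Blank is in row 0 (0-indexed from top), which is row 4 counting from the bottom (bottom = 1).
44 + 4 = 48, which is even, so the puzzle is not solvable.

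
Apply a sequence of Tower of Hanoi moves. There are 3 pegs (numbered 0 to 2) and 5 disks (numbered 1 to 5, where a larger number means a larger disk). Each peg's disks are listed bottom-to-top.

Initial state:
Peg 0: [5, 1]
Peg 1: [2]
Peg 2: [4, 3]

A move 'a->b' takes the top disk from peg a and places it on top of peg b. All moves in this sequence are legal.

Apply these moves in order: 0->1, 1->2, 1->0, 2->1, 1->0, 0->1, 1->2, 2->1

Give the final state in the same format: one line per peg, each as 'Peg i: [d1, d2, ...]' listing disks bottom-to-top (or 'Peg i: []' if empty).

Answer: Peg 0: [5, 2]
Peg 1: [1]
Peg 2: [4, 3]

Derivation:
After move 1 (0->1):
Peg 0: [5]
Peg 1: [2, 1]
Peg 2: [4, 3]

After move 2 (1->2):
Peg 0: [5]
Peg 1: [2]
Peg 2: [4, 3, 1]

After move 3 (1->0):
Peg 0: [5, 2]
Peg 1: []
Peg 2: [4, 3, 1]

After move 4 (2->1):
Peg 0: [5, 2]
Peg 1: [1]
Peg 2: [4, 3]

After move 5 (1->0):
Peg 0: [5, 2, 1]
Peg 1: []
Peg 2: [4, 3]

After move 6 (0->1):
Peg 0: [5, 2]
Peg 1: [1]
Peg 2: [4, 3]

After move 7 (1->2):
Peg 0: [5, 2]
Peg 1: []
Peg 2: [4, 3, 1]

After move 8 (2->1):
Peg 0: [5, 2]
Peg 1: [1]
Peg 2: [4, 3]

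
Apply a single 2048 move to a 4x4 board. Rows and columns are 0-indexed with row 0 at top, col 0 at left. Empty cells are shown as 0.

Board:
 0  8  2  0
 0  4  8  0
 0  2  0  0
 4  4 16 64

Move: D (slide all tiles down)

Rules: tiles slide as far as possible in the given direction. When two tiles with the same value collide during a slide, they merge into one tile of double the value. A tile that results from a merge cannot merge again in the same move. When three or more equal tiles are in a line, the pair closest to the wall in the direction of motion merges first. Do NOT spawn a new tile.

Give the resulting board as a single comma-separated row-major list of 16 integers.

Answer: 0, 8, 0, 0, 0, 4, 2, 0, 0, 2, 8, 0, 4, 4, 16, 64

Derivation:
Slide down:
col 0: [0, 0, 0, 4] -> [0, 0, 0, 4]
col 1: [8, 4, 2, 4] -> [8, 4, 2, 4]
col 2: [2, 8, 0, 16] -> [0, 2, 8, 16]
col 3: [0, 0, 0, 64] -> [0, 0, 0, 64]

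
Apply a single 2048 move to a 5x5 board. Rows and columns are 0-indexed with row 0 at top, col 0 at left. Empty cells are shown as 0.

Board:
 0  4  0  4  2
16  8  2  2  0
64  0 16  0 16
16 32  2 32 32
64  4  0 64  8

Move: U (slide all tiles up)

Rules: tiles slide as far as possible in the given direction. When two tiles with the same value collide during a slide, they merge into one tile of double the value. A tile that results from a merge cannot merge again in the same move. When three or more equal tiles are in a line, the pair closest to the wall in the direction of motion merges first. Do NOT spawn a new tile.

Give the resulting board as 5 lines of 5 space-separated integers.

Slide up:
col 0: [0, 16, 64, 16, 64] -> [16, 64, 16, 64, 0]
col 1: [4, 8, 0, 32, 4] -> [4, 8, 32, 4, 0]
col 2: [0, 2, 16, 2, 0] -> [2, 16, 2, 0, 0]
col 3: [4, 2, 0, 32, 64] -> [4, 2, 32, 64, 0]
col 4: [2, 0, 16, 32, 8] -> [2, 16, 32, 8, 0]

Answer: 16  4  2  4  2
64  8 16  2 16
16 32  2 32 32
64  4  0 64  8
 0  0  0  0  0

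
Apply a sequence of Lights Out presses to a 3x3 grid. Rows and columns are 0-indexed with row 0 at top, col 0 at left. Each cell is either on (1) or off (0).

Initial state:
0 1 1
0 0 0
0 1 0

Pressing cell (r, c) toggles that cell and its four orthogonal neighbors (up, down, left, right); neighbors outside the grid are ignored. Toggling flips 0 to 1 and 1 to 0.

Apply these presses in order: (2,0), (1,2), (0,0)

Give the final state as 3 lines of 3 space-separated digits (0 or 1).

Answer: 1 0 0
0 1 1
1 0 1

Derivation:
After press 1 at (2,0):
0 1 1
1 0 0
1 0 0

After press 2 at (1,2):
0 1 0
1 1 1
1 0 1

After press 3 at (0,0):
1 0 0
0 1 1
1 0 1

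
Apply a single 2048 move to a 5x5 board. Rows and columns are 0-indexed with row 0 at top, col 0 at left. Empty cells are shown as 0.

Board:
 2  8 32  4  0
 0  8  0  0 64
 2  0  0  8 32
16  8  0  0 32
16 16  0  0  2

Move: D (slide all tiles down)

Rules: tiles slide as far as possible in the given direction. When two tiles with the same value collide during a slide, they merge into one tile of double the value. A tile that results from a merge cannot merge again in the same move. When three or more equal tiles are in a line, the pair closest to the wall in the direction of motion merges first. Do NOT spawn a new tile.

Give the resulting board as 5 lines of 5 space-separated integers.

Slide down:
col 0: [2, 0, 2, 16, 16] -> [0, 0, 0, 4, 32]
col 1: [8, 8, 0, 8, 16] -> [0, 0, 8, 16, 16]
col 2: [32, 0, 0, 0, 0] -> [0, 0, 0, 0, 32]
col 3: [4, 0, 8, 0, 0] -> [0, 0, 0, 4, 8]
col 4: [0, 64, 32, 32, 2] -> [0, 0, 64, 64, 2]

Answer:  0  0  0  0  0
 0  0  0  0  0
 0  8  0  0 64
 4 16  0  4 64
32 16 32  8  2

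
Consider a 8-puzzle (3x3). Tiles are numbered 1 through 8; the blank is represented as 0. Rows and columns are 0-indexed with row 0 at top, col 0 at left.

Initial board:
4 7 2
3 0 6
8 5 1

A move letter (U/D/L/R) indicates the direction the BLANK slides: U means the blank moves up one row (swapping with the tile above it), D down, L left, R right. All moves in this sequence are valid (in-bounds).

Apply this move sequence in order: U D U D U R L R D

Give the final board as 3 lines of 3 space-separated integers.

Answer: 4 2 6
3 7 0
8 5 1

Derivation:
After move 1 (U):
4 0 2
3 7 6
8 5 1

After move 2 (D):
4 7 2
3 0 6
8 5 1

After move 3 (U):
4 0 2
3 7 6
8 5 1

After move 4 (D):
4 7 2
3 0 6
8 5 1

After move 5 (U):
4 0 2
3 7 6
8 5 1

After move 6 (R):
4 2 0
3 7 6
8 5 1

After move 7 (L):
4 0 2
3 7 6
8 5 1

After move 8 (R):
4 2 0
3 7 6
8 5 1

After move 9 (D):
4 2 6
3 7 0
8 5 1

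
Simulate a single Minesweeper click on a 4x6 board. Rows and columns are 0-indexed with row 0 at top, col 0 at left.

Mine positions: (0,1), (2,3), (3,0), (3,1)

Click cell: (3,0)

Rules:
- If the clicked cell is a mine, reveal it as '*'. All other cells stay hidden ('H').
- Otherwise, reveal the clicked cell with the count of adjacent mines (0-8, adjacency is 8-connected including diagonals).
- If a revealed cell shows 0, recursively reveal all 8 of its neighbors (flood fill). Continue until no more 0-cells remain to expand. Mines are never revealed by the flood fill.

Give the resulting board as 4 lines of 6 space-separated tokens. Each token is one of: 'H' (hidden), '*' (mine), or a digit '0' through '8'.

H H H H H H
H H H H H H
H H H H H H
* H H H H H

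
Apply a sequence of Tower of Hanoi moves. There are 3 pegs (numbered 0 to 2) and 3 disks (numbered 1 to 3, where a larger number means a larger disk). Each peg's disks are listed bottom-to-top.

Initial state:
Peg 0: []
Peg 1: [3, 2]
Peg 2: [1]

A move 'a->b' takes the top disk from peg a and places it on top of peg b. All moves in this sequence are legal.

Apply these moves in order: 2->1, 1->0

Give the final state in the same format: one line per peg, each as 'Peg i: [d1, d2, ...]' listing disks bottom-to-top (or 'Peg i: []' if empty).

Answer: Peg 0: [1]
Peg 1: [3, 2]
Peg 2: []

Derivation:
After move 1 (2->1):
Peg 0: []
Peg 1: [3, 2, 1]
Peg 2: []

After move 2 (1->0):
Peg 0: [1]
Peg 1: [3, 2]
Peg 2: []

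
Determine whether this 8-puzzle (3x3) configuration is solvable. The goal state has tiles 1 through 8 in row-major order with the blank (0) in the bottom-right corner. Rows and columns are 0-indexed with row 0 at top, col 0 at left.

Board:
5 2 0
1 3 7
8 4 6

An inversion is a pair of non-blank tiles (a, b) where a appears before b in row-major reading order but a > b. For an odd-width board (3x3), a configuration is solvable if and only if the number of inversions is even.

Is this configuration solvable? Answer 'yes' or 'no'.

Answer: no

Derivation:
Inversions (pairs i<j in row-major order where tile[i] > tile[j] > 0): 9
9 is odd, so the puzzle is not solvable.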